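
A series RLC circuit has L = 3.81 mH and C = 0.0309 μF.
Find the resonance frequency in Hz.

Step 1 — Resonance condition Im(Z)=0 gives ω₀ = 1/√(LC).
Step 2 — ω₀ = 1/√(0.00381·3.09e-08) = 9.216e+04 rad/s.
Step 3 — f₀ = ω₀/(2π) = 1.467e+04 Hz.

f₀ = 1.467e+04 Hz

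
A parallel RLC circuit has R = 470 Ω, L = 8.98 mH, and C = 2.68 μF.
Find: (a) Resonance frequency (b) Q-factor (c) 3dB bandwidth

Step 1 — Resonance: ω₀ = 1/√(LC) = 1/√(0.00898·2.68e-06) = 6446 rad/s.
Step 2 — f₀ = ω₀/(2π) = 1026 Hz.
Step 3 — Parallel Q: Q = R/(ω₀L) = 470/(6446·0.00898) = 8.119.
Step 4 — Bandwidth: Δω = ω₀/Q = 793.9 rad/s; BW = Δω/(2π) = 126.4 Hz.

(a) f₀ = 1026 Hz  (b) Q = 8.119  (c) BW = 126.4 Hz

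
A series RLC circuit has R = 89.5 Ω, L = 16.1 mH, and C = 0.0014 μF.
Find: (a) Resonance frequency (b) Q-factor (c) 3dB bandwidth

Step 1 — Resonance condition Im(Z)=0 gives ω₀ = 1/√(LC).
Step 2 — ω₀ = 1/√(0.0161·1.4e-09) = 2.106e+05 rad/s.
Step 3 — f₀ = ω₀/(2π) = 3.352e+04 Hz.
Step 4 — Series Q: Q = ω₀L/R = 2.106e+05·0.0161/89.5 = 37.89.
Step 5 — 3dB bandwidth: Δω = ω₀/Q = 5559 rad/s; BW = Δω/(2π) = 884.7 Hz.

(a) f₀ = 3.352e+04 Hz  (b) Q = 37.89  (c) BW = 884.7 Hz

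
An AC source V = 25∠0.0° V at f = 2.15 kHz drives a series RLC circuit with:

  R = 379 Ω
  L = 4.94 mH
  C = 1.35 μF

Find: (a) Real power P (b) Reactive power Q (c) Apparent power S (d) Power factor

Step 1 — Angular frequency: ω = 2π·f = 2π·2150 = 1.351e+04 rad/s.
Step 2 — Component impedances:
  R: Z = R = 379 Ω
  L: Z = jωL = j·1.351e+04·0.00494 = 0 + j66.73 Ω
  C: Z = 1/(jωC) = -j/(ω·C) = 0 - j54.83 Ω
Step 3 — Series combination: Z_total = R + L + C = 379 + j11.9 Ω = 379.2∠1.8° Ω.
Step 4 — Source phasor: V = 25∠0.0° V = 25 V.
Step 5 — Current: I = V / Z = 0.0659 - j0.002069 A = 0.06593∠-1.8° A.
Step 6 — Complex power: S = V·I* = 1.647 + j0.05173 VA.
Step 7 — Real power: P = Re(S) = 1.647 W.
Step 8 — Reactive power: Q = Im(S) = 0.05173 VAR.
Step 9 — Apparent power: |S| = 1.648 VA.
Step 10 — Power factor: PF = P/|S| = 0.9995 (lagging).

(a) P = 1.647 W  (b) Q = 0.05173 VAR  (c) S = 1.648 VA  (d) PF = 0.9995 (lagging)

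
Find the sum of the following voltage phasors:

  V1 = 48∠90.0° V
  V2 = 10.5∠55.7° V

Step 1 — Convert each phasor to rectangular form:
  V1 = 48·(cos(90.0°) + j·sin(90.0°)) = 0 + j48 V
  V2 = 10.5·(cos(55.7°) + j·sin(55.7°)) = 5.917 + j8.674 V
Step 2 — Sum components: V_total = 5.917 + j56.67 V.
Step 3 — Convert to polar: |V_total| = 56.98 V, ∠V_total = 84.0°.

V_total = 56.98∠84.0° V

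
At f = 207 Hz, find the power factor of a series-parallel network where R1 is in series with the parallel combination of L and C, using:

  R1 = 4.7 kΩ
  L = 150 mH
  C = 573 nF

Step 1 — Angular frequency: ω = 2π·f = 2π·207 = 1301 rad/s.
Step 2 — Component impedances:
  R1: Z = R = 4700 Ω
  L: Z = jωL = j·1301·0.15 = 0 + j195.1 Ω
  C: Z = 1/(jωC) = -j/(ω·C) = 0 - j1342 Ω
Step 3 — Parallel branch: L || C = 1/(1/L + 1/C) = 0 + j228.3 Ω.
Step 4 — Series with R1: Z_total = R1 + (L || C) = 4700 + j228.3 Ω = 4706∠2.8° Ω.
Step 5 — Power factor: PF = cos(φ) = Re(Z)/|Z| = 4700/4705.5 = 0.9988.
Step 6 — Type: Im(Z) = 228.3 ⇒ lagging (phase φ = 2.8°).

PF = 0.9988 (lagging, φ = 2.8°)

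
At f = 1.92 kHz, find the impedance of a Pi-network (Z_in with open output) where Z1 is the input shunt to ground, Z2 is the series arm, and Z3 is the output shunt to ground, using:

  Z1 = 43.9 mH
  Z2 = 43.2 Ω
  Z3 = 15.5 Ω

Step 1 — Angular frequency: ω = 2π·f = 2π·1920 = 1.206e+04 rad/s.
Step 2 — Component impedances:
  Z1: Z = jωL = j·1.206e+04·0.0439 = 0 + j529.6 Ω
  Z2: Z = R = 43.2 Ω
  Z3: Z = R = 15.5 Ω
Step 3 — With open output, the series arm Z2 and the output shunt Z3 appear in series to ground: Z2 + Z3 = 58.7 Ω.
Step 4 — Parallel with input shunt Z1: Z_in = Z1 || (Z2 + Z3) = 57.99 + j6.427 Ω = 58.34∠6.3° Ω.

Z = 57.99 + j6.427 Ω = 58.34∠6.3° Ω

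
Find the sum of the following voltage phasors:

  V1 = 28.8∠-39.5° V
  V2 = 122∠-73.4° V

Step 1 — Convert each phasor to rectangular form:
  V1 = 28.8·(cos(-39.5°) + j·sin(-39.5°)) = 22.22 - j18.32 V
  V2 = 122·(cos(-73.4°) + j·sin(-73.4°)) = 34.85 - j116.9 V
Step 2 — Sum components: V_total = 57.08 - j135.2 V.
Step 3 — Convert to polar: |V_total| = 146.8 V, ∠V_total = -67.1°.

V_total = 146.8∠-67.1° V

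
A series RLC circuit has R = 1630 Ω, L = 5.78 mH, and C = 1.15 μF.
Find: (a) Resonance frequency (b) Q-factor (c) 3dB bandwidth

Step 1 — Resonance: ω₀ = 1/√(LC) = 1/√(0.00578·1.15e-06) = 1.227e+04 rad/s.
Step 2 — f₀ = ω₀/(2π) = 1952 Hz.
Step 3 — Series Q: Q = ω₀L/R = 1.227e+04·0.00578/1630 = 0.04349.
Step 4 — Bandwidth: Δω = ω₀/Q = 2.82e+05 rad/s; BW = Δω/(2π) = 4.488e+04 Hz.

(a) f₀ = 1952 Hz  (b) Q = 0.04349  (c) BW = 4.488e+04 Hz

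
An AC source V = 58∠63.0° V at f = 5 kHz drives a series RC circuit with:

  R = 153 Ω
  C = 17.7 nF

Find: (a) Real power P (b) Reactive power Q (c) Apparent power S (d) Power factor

Step 1 — Angular frequency: ω = 2π·f = 2π·5000 = 3.142e+04 rad/s.
Step 2 — Component impedances:
  R: Z = R = 153 Ω
  C: Z = 1/(jωC) = -j/(ω·C) = 0 - j1798 Ω
Step 3 — Series combination: Z_total = R + C = 153 - j1798 Ω = 1805∠-85.1° Ω.
Step 4 — Source phasor: V = 58∠63.0° V = 26.33 + j51.68 V.
Step 5 — Current: I = V / Z = -0.02729 + j0.01696 A = 0.03214∠148.1° A.
Step 6 — Complex power: S = V·I* = 0.158 - j1.857 VA.
Step 7 — Real power: P = Re(S) = 0.158 W.
Step 8 — Reactive power: Q = Im(S) = -1.857 VAR.
Step 9 — Apparent power: |S| = 1.864 VA.
Step 10 — Power factor: PF = P/|S| = 0.08477 (leading).

(a) P = 0.158 W  (b) Q = -1.857 VAR  (c) S = 1.864 VA  (d) PF = 0.08477 (leading)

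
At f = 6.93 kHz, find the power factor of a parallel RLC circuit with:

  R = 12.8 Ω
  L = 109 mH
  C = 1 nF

Step 1 — Angular frequency: ω = 2π·f = 2π·6930 = 4.354e+04 rad/s.
Step 2 — Component impedances:
  R: Z = R = 12.8 Ω
  L: Z = jωL = j·4.354e+04·0.109 = 0 + j4746 Ω
  C: Z = 1/(jωC) = -j/(ω·C) = 0 - j2.297e+04 Ω
Step 3 — Parallel combination: 1/Z_total = 1/R + 1/L + 1/C; Z_total = 12.8 + j0.02739 Ω = 12.8∠0.1° Ω.
Step 4 — Power factor: PF = cos(φ) = Re(Z)/|Z| = 12.8/12.8 = 1.
Step 5 — Type: Im(Z) = 0.02739 ⇒ lagging (phase φ = 0.1°).

PF = 1 (lagging, φ = 0.1°)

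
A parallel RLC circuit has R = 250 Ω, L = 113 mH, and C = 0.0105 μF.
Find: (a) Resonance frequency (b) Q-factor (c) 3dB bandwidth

Step 1 — Resonance: ω₀ = 1/√(LC) = 1/√(0.113·1.05e-08) = 2.903e+04 rad/s.
Step 2 — f₀ = ω₀/(2π) = 4620 Hz.
Step 3 — Parallel Q: Q = R/(ω₀L) = 250/(2.903e+04·0.113) = 0.07621.
Step 4 — Bandwidth: Δω = ω₀/Q = 3.81e+05 rad/s; BW = Δω/(2π) = 6.063e+04 Hz.

(a) f₀ = 4620 Hz  (b) Q = 0.07621  (c) BW = 6.063e+04 Hz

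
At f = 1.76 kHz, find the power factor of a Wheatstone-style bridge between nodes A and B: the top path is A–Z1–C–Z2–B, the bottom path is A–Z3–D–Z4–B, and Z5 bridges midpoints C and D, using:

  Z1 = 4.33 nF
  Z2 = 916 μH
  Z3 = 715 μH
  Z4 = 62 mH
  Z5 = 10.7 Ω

Step 1 — Angular frequency: ω = 2π·f = 2π·1760 = 1.106e+04 rad/s.
Step 2 — Component impedances:
  Z1: Z = 1/(jωC) = -j/(ω·C) = 0 - j2.088e+04 Ω
  Z2: Z = jωL = j·1.106e+04·0.000916 = 0 + j10.13 Ω
  Z3: Z = jωL = j·1.106e+04·0.000715 = 0 + j7.907 Ω
  Z4: Z = jωL = j·1.106e+04·0.062 = 0 + j685.6 Ω
  Z5: Z = R = 10.7 Ω
Step 3 — Bridge requires nodal analysis (the Z5 bridge couples midpoints C and D, so the two paths cannot be reduced to a simple series/parallel combination). Setting node B to ground and injecting 1 A at node A, the 3-node admittance system at A, C, D solves to V_A = Z_AB = 10.4 + j18.05 Ω = 20.83∠60.1° Ω.
Step 4 — Power factor: PF = cos(φ) = Re(Z)/|Z| = 10.396/20.827 = 0.4992.
Step 5 — Type: Im(Z) = 18.05 ⇒ lagging (phase φ = 60.1°).

PF = 0.4992 (lagging, φ = 60.1°)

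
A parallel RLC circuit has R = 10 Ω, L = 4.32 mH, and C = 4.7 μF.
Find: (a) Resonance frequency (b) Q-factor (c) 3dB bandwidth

Step 1 — Resonance: ω₀ = 1/√(LC) = 1/√(0.00432·4.7e-06) = 7018 rad/s.
Step 2 — f₀ = ω₀/(2π) = 1117 Hz.
Step 3 — Parallel Q: Q = R/(ω₀L) = 10/(7018·0.00432) = 0.3298.
Step 4 — Bandwidth: Δω = ω₀/Q = 2.128e+04 rad/s; BW = Δω/(2π) = 3386 Hz.

(a) f₀ = 1117 Hz  (b) Q = 0.3298  (c) BW = 3386 Hz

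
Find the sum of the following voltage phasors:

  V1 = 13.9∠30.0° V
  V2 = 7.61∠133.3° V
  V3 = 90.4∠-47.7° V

Step 1 — Convert each phasor to rectangular form:
  V1 = 13.9·(cos(30.0°) + j·sin(30.0°)) = 12.04 + j6.95 V
  V2 = 7.61·(cos(133.3°) + j·sin(133.3°)) = -5.219 + j5.538 V
  V3 = 90.4·(cos(-47.7°) + j·sin(-47.7°)) = 60.84 - j66.86 V
Step 2 — Sum components: V_total = 67.66 - j54.37 V.
Step 3 — Convert to polar: |V_total| = 86.8 V, ∠V_total = -38.8°.

V_total = 86.8∠-38.8° V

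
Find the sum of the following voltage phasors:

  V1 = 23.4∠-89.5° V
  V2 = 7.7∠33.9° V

Step 1 — Convert each phasor to rectangular form:
  V1 = 23.4·(cos(-89.5°) + j·sin(-89.5°)) = 0.2042 - j23.4 V
  V2 = 7.7·(cos(33.9°) + j·sin(33.9°)) = 6.391 + j4.295 V
Step 2 — Sum components: V_total = 6.595 - j19.1 V.
Step 3 — Convert to polar: |V_total| = 20.21 V, ∠V_total = -71.0°.

V_total = 20.21∠-71.0° V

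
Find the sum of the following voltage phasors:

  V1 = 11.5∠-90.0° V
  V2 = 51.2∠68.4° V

Step 1 — Convert each phasor to rectangular form:
  V1 = 11.5·(cos(-90.0°) + j·sin(-90.0°)) = 0 - j11.5 V
  V2 = 51.2·(cos(68.4°) + j·sin(68.4°)) = 18.85 + j47.6 V
Step 2 — Sum components: V_total = 18.85 + j36.1 V.
Step 3 — Convert to polar: |V_total| = 40.73 V, ∠V_total = 62.4°.

V_total = 40.73∠62.4° V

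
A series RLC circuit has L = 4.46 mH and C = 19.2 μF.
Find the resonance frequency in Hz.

Step 1 — Resonance condition Im(Z)=0 gives ω₀ = 1/√(LC).
Step 2 — ω₀ = 1/√(0.00446·1.92e-05) = 3417 rad/s.
Step 3 — f₀ = ω₀/(2π) = 543.9 Hz.

f₀ = 543.9 Hz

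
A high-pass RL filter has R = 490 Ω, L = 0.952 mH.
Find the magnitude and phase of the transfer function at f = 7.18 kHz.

Step 1 — Angular frequency: ω = 2π·7180 = 4.511e+04 rad/s.
Step 2 — Transfer function: H(jω) = jωL/(R + jωL).
Step 3 — Numerator jωL = j·42.95; denominator R + jωL = 490 + j42.95.
Step 4 — H = 0.007624 + j0.08698.
Step 5 — Magnitude: |H| = 0.08731 (-21.2 dB); phase: φ = 85.0°.

|H| = 0.08731 (-21.2 dB), φ = 85.0°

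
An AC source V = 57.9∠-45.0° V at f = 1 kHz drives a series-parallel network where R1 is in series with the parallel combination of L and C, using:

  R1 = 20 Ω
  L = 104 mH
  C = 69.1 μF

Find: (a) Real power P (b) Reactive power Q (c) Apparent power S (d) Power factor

Step 1 — Angular frequency: ω = 2π·f = 2π·1000 = 6283 rad/s.
Step 2 — Component impedances:
  R1: Z = R = 20 Ω
  L: Z = jωL = j·6283·0.104 = 0 + j653.5 Ω
  C: Z = 1/(jωC) = -j/(ω·C) = 0 - j2.303 Ω
Step 3 — Parallel branch: L || C = 1/(1/L + 1/C) = 0 - j2.311 Ω.
Step 4 — Series with R1: Z_total = R1 + (L || C) = 20 - j2.311 Ω = 20.13∠-6.6° Ω.
Step 5 — Source phasor: V = 57.9∠-45.0° V = 40.94 - j40.94 V.
Step 6 — Current: I = V / Z = 2.254 - j1.787 A = 2.876∠-38.4° A.
Step 7 — Complex power: S = V·I* = 165.4 - j19.12 VA.
Step 8 — Real power: P = Re(S) = 165.4 W.
Step 9 — Reactive power: Q = Im(S) = -19.12 VAR.
Step 10 — Apparent power: |S| = 166.5 VA.
Step 11 — Power factor: PF = P/|S| = 0.9934 (leading).

(a) P = 165.4 W  (b) Q = -19.12 VAR  (c) S = 166.5 VA  (d) PF = 0.9934 (leading)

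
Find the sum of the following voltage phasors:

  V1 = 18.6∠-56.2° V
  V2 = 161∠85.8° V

Step 1 — Convert each phasor to rectangular form:
  V1 = 18.6·(cos(-56.2°) + j·sin(-56.2°)) = 10.35 - j15.46 V
  V2 = 161·(cos(85.8°) + j·sin(85.8°)) = 11.79 + j160.6 V
Step 2 — Sum components: V_total = 22.14 + j145.1 V.
Step 3 — Convert to polar: |V_total| = 146.8 V, ∠V_total = 81.3°.

V_total = 146.8∠81.3° V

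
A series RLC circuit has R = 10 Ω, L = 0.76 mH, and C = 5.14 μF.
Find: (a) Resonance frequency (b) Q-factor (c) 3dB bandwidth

Step 1 — Resonance: ω₀ = 1/√(LC) = 1/√(0.00076·5.14e-06) = 1.6e+04 rad/s.
Step 2 — f₀ = ω₀/(2π) = 2546 Hz.
Step 3 — Series Q: Q = ω₀L/R = 1.6e+04·0.00076/10 = 1.216.
Step 4 — Bandwidth: Δω = ω₀/Q = 1.316e+04 rad/s; BW = Δω/(2π) = 2094 Hz.

(a) f₀ = 2546 Hz  (b) Q = 1.216  (c) BW = 2094 Hz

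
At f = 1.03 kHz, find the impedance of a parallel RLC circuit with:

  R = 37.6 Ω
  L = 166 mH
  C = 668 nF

Step 1 — Angular frequency: ω = 2π·f = 2π·1030 = 6472 rad/s.
Step 2 — Component impedances:
  R: Z = R = 37.6 Ω
  L: Z = jωL = j·6472·0.166 = 0 + j1074 Ω
  C: Z = 1/(jωC) = -j/(ω·C) = 0 - j231.3 Ω
Step 3 — Parallel combination: 1/Z_total = 1/R + 1/L + 1/C; Z_total = 37 - j4.719 Ω = 37.3∠-7.3° Ω.

Z = 37 - j4.719 Ω = 37.3∠-7.3° Ω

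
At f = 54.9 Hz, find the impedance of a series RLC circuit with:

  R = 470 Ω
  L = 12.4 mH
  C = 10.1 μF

Step 1 — Angular frequency: ω = 2π·f = 2π·54.9 = 344.9 rad/s.
Step 2 — Component impedances:
  R: Z = R = 470 Ω
  L: Z = jωL = j·344.9·0.0124 = 0 + j4.277 Ω
  C: Z = 1/(jωC) = -j/(ω·C) = 0 - j287 Ω
Step 3 — Series combination: Z_total = R + L + C = 470 - j282.8 Ω = 548.5∠-31.0° Ω.

Z = 470 - j282.8 Ω = 548.5∠-31.0° Ω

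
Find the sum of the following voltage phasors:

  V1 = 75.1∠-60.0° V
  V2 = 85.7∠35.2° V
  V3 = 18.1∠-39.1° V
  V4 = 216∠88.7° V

Step 1 — Convert each phasor to rectangular form:
  V1 = 75.1·(cos(-60.0°) + j·sin(-60.0°)) = 37.55 - j65.04 V
  V2 = 85.7·(cos(35.2°) + j·sin(35.2°)) = 70.03 + j49.4 V
  V3 = 18.1·(cos(-39.1°) + j·sin(-39.1°)) = 14.05 - j11.42 V
  V4 = 216·(cos(88.7°) + j·sin(88.7°)) = 4.9 + j215.9 V
Step 2 — Sum components: V_total = 126.5 + j188.9 V.
Step 3 — Convert to polar: |V_total| = 227.4 V, ∠V_total = 56.2°.

V_total = 227.4∠56.2° V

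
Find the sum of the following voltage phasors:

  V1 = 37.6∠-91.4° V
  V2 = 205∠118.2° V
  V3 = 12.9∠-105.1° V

Step 1 — Convert each phasor to rectangular form:
  V1 = 37.6·(cos(-91.4°) + j·sin(-91.4°)) = -0.9186 - j37.59 V
  V2 = 205·(cos(118.2°) + j·sin(118.2°)) = -96.87 + j180.7 V
  V3 = 12.9·(cos(-105.1°) + j·sin(-105.1°)) = -3.361 - j12.45 V
Step 2 — Sum components: V_total = -101.2 + j130.6 V.
Step 3 — Convert to polar: |V_total| = 165.2 V, ∠V_total = 127.8°.

V_total = 165.2∠127.8° V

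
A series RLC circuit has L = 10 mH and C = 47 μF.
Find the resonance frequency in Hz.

Step 1 — Resonance condition Im(Z)=0 gives ω₀ = 1/√(LC).
Step 2 — ω₀ = 1/√(0.01·4.7e-05) = 1459 rad/s.
Step 3 — f₀ = ω₀/(2π) = 232.2 Hz.

f₀ = 232.2 Hz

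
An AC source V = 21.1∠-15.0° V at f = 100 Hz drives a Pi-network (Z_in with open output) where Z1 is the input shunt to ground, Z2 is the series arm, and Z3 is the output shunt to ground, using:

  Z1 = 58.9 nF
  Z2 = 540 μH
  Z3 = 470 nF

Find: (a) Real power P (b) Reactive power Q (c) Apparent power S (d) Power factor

Step 1 — Angular frequency: ω = 2π·f = 2π·100 = 628.3 rad/s.
Step 2 — Component impedances:
  Z1: Z = 1/(jωC) = -j/(ω·C) = 0 - j2.702e+04 Ω
  Z2: Z = jωL = j·628.3·0.00054 = 0 + j0.3393 Ω
  Z3: Z = 1/(jωC) = -j/(ω·C) = 0 - j3386 Ω
Step 3 — With open output, the series arm Z2 and the output shunt Z3 appear in series to ground: Z2 + Z3 = 0 - j3386 Ω.
Step 4 — Parallel with input shunt Z1: Z_in = Z1 || (Z2 + Z3) = 0 - j3009 Ω = 3009∠-90.0° Ω.
Step 5 — Source phasor: V = 21.1∠-15.0° V = 20.38 - j5.461 V.
Step 6 — Current: I = V / Z = 0.001815 + j0.006774 A = 0.007013∠75.0° A.
Step 7 — Complex power: S = V·I* = 0 - j0.148 VA.
Step 8 — Real power: P = Re(S) = 0 W.
Step 9 — Reactive power: Q = Im(S) = -0.148 VAR.
Step 10 — Apparent power: |S| = 0.148 VA.
Step 11 — Power factor: PF = P/|S| = 0 (leading).

(a) P = 0 W  (b) Q = -0.148 VAR  (c) S = 0.148 VA  (d) PF = 0 (leading)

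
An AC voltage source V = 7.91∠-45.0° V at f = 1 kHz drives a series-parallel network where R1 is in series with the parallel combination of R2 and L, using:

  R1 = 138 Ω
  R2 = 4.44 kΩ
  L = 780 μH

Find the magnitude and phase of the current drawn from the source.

Step 1 — Angular frequency: ω = 2π·f = 2π·1000 = 6283 rad/s.
Step 2 — Component impedances:
  R1: Z = R = 138 Ω
  R2: Z = R = 4440 Ω
  L: Z = jωL = j·6283·0.00078 = 0 + j4.901 Ω
Step 3 — Parallel branch: R2 || L = 1/(1/R2 + 1/L) = 0.00541 + j4.901 Ω.
Step 4 — Series with R1: Z_total = R1 + (R2 || L) = 138 + j4.901 Ω = 138.1∠2.0° Ω.
Step 5 — Source phasor: V = 7.91∠-45.0° V = 5.593 - j5.593 V.
Step 6 — Ohm's law: I = V / Z_total = (5.593 - j5.593) / (138 + j4.901) = 0.03904 - j0.04192 A.
Step 7 — Convert to polar: |I| = 0.05728 A, ∠I = -47.0°.

I = 0.05728∠-47.0° A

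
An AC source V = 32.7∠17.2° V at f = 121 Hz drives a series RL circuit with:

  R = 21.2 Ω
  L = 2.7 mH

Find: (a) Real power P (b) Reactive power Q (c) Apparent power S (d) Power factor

Step 1 — Angular frequency: ω = 2π·f = 2π·121 = 760.3 rad/s.
Step 2 — Component impedances:
  R: Z = R = 21.2 Ω
  L: Z = jωL = j·760.3·0.0027 = 0 + j2.053 Ω
Step 3 — Series combination: Z_total = R + L = 21.2 + j2.053 Ω = 21.3∠5.5° Ω.
Step 4 — Source phasor: V = 32.7∠17.2° V = 31.24 + j9.67 V.
Step 5 — Current: I = V / Z = 1.504 + j0.3105 A = 1.535∠11.7° A.
Step 6 — Complex power: S = V·I* = 49.97 + j4.838 VA.
Step 7 — Real power: P = Re(S) = 49.97 W.
Step 8 — Reactive power: Q = Im(S) = 4.838 VAR.
Step 9 — Apparent power: |S| = 50.2 VA.
Step 10 — Power factor: PF = P/|S| = 0.9953 (lagging).

(a) P = 49.97 W  (b) Q = 4.838 VAR  (c) S = 50.2 VA  (d) PF = 0.9953 (lagging)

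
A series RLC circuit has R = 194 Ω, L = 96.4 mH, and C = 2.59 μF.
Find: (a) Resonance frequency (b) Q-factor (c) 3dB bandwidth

Step 1 — Resonance condition Im(Z)=0 gives ω₀ = 1/√(LC).
Step 2 — ω₀ = 1/√(0.0964·2.59e-06) = 2001 rad/s.
Step 3 — f₀ = ω₀/(2π) = 318.5 Hz.
Step 4 — Series Q: Q = ω₀L/R = 2001·0.0964/194 = 0.9945.
Step 5 — 3dB bandwidth: Δω = ω₀/Q = 2012 rad/s; BW = Δω/(2π) = 320.3 Hz.

(a) f₀ = 318.5 Hz  (b) Q = 0.9945  (c) BW = 320.3 Hz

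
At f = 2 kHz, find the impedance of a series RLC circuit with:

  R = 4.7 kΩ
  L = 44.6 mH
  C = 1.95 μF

Step 1 — Angular frequency: ω = 2π·f = 2π·2000 = 1.257e+04 rad/s.
Step 2 — Component impedances:
  R: Z = R = 4700 Ω
  L: Z = jωL = j·1.257e+04·0.0446 = 0 + j560.5 Ω
  C: Z = 1/(jωC) = -j/(ω·C) = 0 - j40.81 Ω
Step 3 — Series combination: Z_total = R + L + C = 4700 + j519.7 Ω = 4729∠6.3° Ω.

Z = 4700 + j519.7 Ω = 4729∠6.3° Ω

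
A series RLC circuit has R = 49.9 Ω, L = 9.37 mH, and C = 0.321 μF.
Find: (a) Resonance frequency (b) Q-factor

Step 1 — Resonance condition Im(Z)=0 gives ω₀ = 1/√(LC).
Step 2 — ω₀ = 1/√(0.00937·3.21e-07) = 1.823e+04 rad/s.
Step 3 — f₀ = ω₀/(2π) = 2902 Hz.
Step 4 — Series Q: Q = ω₀L/R = 1.823e+04·0.00937/49.9 = 3.424.

(a) f₀ = 2902 Hz  (b) Q = 3.424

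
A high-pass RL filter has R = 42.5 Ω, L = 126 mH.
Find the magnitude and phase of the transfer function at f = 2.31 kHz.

Step 1 — Angular frequency: ω = 2π·2310 = 1.451e+04 rad/s.
Step 2 — Transfer function: H(jω) = jωL/(R + jωL).
Step 3 — Numerator jωL = j·1829; denominator R + jωL = 42.5 + j1829.
Step 4 — H = 0.9995 + j0.02323.
Step 5 — Magnitude: |H| = 0.9997 (-0.0 dB); phase: φ = 1.3°.

|H| = 0.9997 (-0.0 dB), φ = 1.3°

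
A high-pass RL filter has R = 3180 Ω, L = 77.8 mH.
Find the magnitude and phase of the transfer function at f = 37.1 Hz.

Step 1 — Angular frequency: ω = 2π·37.1 = 233.1 rad/s.
Step 2 — Transfer function: H(jω) = jωL/(R + jωL).
Step 3 — Numerator jωL = j·18.14; denominator R + jωL = 3180 + j18.14.
Step 4 — H = 3.252e-05 + j0.005703.
Step 5 — Magnitude: |H| = 0.005703 (-44.9 dB); phase: φ = 89.7°.

|H| = 0.005703 (-44.9 dB), φ = 89.7°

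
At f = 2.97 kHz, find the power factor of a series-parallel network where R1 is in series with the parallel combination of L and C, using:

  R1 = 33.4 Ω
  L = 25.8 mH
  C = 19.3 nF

Step 1 — Angular frequency: ω = 2π·f = 2π·2970 = 1.866e+04 rad/s.
Step 2 — Component impedances:
  R1: Z = R = 33.4 Ω
  L: Z = jωL = j·1.866e+04·0.0258 = 0 + j481.5 Ω
  C: Z = 1/(jωC) = -j/(ω·C) = 0 - j2777 Ω
Step 3 — Parallel branch: L || C = 1/(1/L + 1/C) = 0 + j582.5 Ω.
Step 4 — Series with R1: Z_total = R1 + (L || C) = 33.4 + j582.5 Ω = 583.4∠86.7° Ω.
Step 5 — Power factor: PF = cos(φ) = Re(Z)/|Z| = 33.4/583.4 = 0.05725.
Step 6 — Type: Im(Z) = 582.5 ⇒ lagging (phase φ = 86.7°).

PF = 0.05725 (lagging, φ = 86.7°)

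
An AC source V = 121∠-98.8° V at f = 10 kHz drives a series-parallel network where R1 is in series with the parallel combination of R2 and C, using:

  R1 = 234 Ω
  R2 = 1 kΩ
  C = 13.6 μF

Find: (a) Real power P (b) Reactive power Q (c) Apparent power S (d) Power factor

Step 1 — Angular frequency: ω = 2π·f = 2π·1e+04 = 6.283e+04 rad/s.
Step 2 — Component impedances:
  R1: Z = R = 234 Ω
  R2: Z = R = 1000 Ω
  C: Z = 1/(jωC) = -j/(ω·C) = 0 - j1.17 Ω
Step 3 — Parallel branch: R2 || C = 1/(1/R2 + 1/C) = 0.001369 - j1.17 Ω.
Step 4 — Series with R1: Z_total = R1 + (R2 || C) = 234 - j1.17 Ω = 234∠-0.3° Ω.
Step 5 — Source phasor: V = 121∠-98.8° V = -18.51 - j119.6 V.
Step 6 — Current: I = V / Z = -0.07655 - j0.5114 A = 0.5171∠-98.5° A.
Step 7 — Complex power: S = V·I* = 62.57 - j0.3129 VA.
Step 8 — Real power: P = Re(S) = 62.57 W.
Step 9 — Reactive power: Q = Im(S) = -0.3129 VAR.
Step 10 — Apparent power: |S| = 62.57 VA.
Step 11 — Power factor: PF = P/|S| = 1 (leading).

(a) P = 62.57 W  (b) Q = -0.3129 VAR  (c) S = 62.57 VA  (d) PF = 1 (leading)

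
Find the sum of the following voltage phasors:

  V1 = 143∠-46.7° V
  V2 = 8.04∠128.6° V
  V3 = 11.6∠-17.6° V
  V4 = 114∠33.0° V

Step 1 — Convert each phasor to rectangular form:
  V1 = 143·(cos(-46.7°) + j·sin(-46.7°)) = 98.07 - j104.1 V
  V2 = 8.04·(cos(128.6°) + j·sin(128.6°)) = -5.016 + j6.283 V
  V3 = 11.6·(cos(-17.6°) + j·sin(-17.6°)) = 11.06 - j3.507 V
  V4 = 114·(cos(33.0°) + j·sin(33.0°)) = 95.61 + j62.09 V
Step 2 — Sum components: V_total = 199.7 - j39.21 V.
Step 3 — Convert to polar: |V_total| = 203.5 V, ∠V_total = -11.1°.

V_total = 203.5∠-11.1° V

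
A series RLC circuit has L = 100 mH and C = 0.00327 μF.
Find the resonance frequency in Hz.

Step 1 — Resonance condition Im(Z)=0 gives ω₀ = 1/√(LC).
Step 2 — ω₀ = 1/√(0.1·3.27e-09) = 5.53e+04 rad/s.
Step 3 — f₀ = ω₀/(2π) = 8801 Hz.

f₀ = 8801 Hz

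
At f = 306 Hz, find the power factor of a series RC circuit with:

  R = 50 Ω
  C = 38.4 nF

Step 1 — Angular frequency: ω = 2π·f = 2π·306 = 1923 rad/s.
Step 2 — Component impedances:
  R: Z = R = 50 Ω
  C: Z = 1/(jωC) = -j/(ω·C) = 0 - j1.354e+04 Ω
Step 3 — Series combination: Z_total = R + C = 50 - j1.354e+04 Ω = 1.354e+04∠-89.8° Ω.
Step 4 — Power factor: PF = cos(φ) = Re(Z)/|Z| = 50/13545 = 0.003691.
Step 5 — Type: Im(Z) = -1.354e+04 ⇒ leading (phase φ = -89.8°).

PF = 0.003691 (leading, φ = -89.8°)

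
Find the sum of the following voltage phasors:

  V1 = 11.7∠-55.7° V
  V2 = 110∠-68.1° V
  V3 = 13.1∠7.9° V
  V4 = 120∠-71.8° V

Step 1 — Convert each phasor to rectangular form:
  V1 = 11.7·(cos(-55.7°) + j·sin(-55.7°)) = 6.593 - j9.665 V
  V2 = 110·(cos(-68.1°) + j·sin(-68.1°)) = 41.03 - j102.1 V
  V3 = 13.1·(cos(7.9°) + j·sin(7.9°)) = 12.98 + j1.801 V
  V4 = 120·(cos(-71.8°) + j·sin(-71.8°)) = 37.48 - j114 V
Step 2 — Sum components: V_total = 98.08 - j223.9 V.
Step 3 — Convert to polar: |V_total| = 244.5 V, ∠V_total = -66.3°.

V_total = 244.5∠-66.3° V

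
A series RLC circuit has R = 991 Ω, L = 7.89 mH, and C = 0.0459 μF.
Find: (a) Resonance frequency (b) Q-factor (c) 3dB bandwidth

Step 1 — Resonance condition Im(Z)=0 gives ω₀ = 1/√(LC).
Step 2 — ω₀ = 1/√(0.00789·4.59e-08) = 5.255e+04 rad/s.
Step 3 — f₀ = ω₀/(2π) = 8363 Hz.
Step 4 — Series Q: Q = ω₀L/R = 5.255e+04·0.00789/991 = 0.4184.
Step 5 — 3dB bandwidth: Δω = ω₀/Q = 1.256e+05 rad/s; BW = Δω/(2π) = 1.999e+04 Hz.

(a) f₀ = 8363 Hz  (b) Q = 0.4184  (c) BW = 1.999e+04 Hz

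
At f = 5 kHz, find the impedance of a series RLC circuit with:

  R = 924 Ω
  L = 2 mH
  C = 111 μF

Step 1 — Angular frequency: ω = 2π·f = 2π·5000 = 3.142e+04 rad/s.
Step 2 — Component impedances:
  R: Z = R = 924 Ω
  L: Z = jωL = j·3.142e+04·0.002 = 0 + j62.83 Ω
  C: Z = 1/(jωC) = -j/(ω·C) = 0 - j0.2868 Ω
Step 3 — Series combination: Z_total = R + L + C = 924 + j62.55 Ω = 926.1∠3.9° Ω.

Z = 924 + j62.55 Ω = 926.1∠3.9° Ω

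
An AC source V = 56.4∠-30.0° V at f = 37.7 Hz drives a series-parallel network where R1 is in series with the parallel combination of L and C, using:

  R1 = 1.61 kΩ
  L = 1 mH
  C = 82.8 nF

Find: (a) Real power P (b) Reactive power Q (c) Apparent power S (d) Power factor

Step 1 — Angular frequency: ω = 2π·f = 2π·37.7 = 236.9 rad/s.
Step 2 — Component impedances:
  R1: Z = R = 1610 Ω
  L: Z = jωL = j·236.9·0.001 = 0 + j0.2369 Ω
  C: Z = 1/(jωC) = -j/(ω·C) = 0 - j5.099e+04 Ω
Step 3 — Parallel branch: L || C = 1/(1/L + 1/C) = 0 + j0.2369 Ω.
Step 4 — Series with R1: Z_total = R1 + (L || C) = 1610 + j0.2369 Ω = 1610∠0.0° Ω.
Step 5 — Source phasor: V = 56.4∠-30.0° V = 48.84 - j28.2 V.
Step 6 — Current: I = V / Z = 0.03034 - j0.01752 A = 0.03503∠-30.0° A.
Step 7 — Complex power: S = V·I* = 1.976 + j0.0002907 VA.
Step 8 — Real power: P = Re(S) = 1.976 W.
Step 9 — Reactive power: Q = Im(S) = 0.0002907 VAR.
Step 10 — Apparent power: |S| = 1.976 VA.
Step 11 — Power factor: PF = P/|S| = 1 (lagging).

(a) P = 1.976 W  (b) Q = 0.0002907 VAR  (c) S = 1.976 VA  (d) PF = 1 (lagging)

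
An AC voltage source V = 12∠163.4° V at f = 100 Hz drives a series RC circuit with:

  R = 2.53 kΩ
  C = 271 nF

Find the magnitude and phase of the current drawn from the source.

Step 1 — Angular frequency: ω = 2π·f = 2π·100 = 628.3 rad/s.
Step 2 — Component impedances:
  R: Z = R = 2530 Ω
  C: Z = 1/(jωC) = -j/(ω·C) = 0 - j5873 Ω
Step 3 — Series combination: Z_total = R + C = 2530 - j5873 Ω = 6395∠-66.7° Ω.
Step 4 — Source phasor: V = 12∠163.4° V = -11.5 + j3.428 V.
Step 5 — Ohm's law: I = V / Z_total = (-11.5 + j3.428) / (2530 - j5873) = -0.001204 - j0.00144 A.
Step 6 — Convert to polar: |I| = 0.001877 A, ∠I = -129.9°.

I = 0.001877∠-129.9° A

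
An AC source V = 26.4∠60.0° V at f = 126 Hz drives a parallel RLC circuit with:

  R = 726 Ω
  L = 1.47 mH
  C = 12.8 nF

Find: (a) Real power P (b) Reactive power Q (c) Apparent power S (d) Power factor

Step 1 — Angular frequency: ω = 2π·f = 2π·126 = 791.7 rad/s.
Step 2 — Component impedances:
  R: Z = R = 726 Ω
  L: Z = jωL = j·791.7·0.00147 = 0 + j1.164 Ω
  C: Z = 1/(jωC) = -j/(ω·C) = 0 - j9.868e+04 Ω
Step 3 — Parallel combination: 1/Z_total = 1/R + 1/L + 1/C; Z_total = 0.001866 + j1.164 Ω = 1.164∠89.9° Ω.
Step 4 — Source phasor: V = 26.4∠60.0° V = 13.2 + j22.86 V.
Step 5 — Current: I = V / Z = 19.66 - j11.31 A = 22.68∠-29.9° A.
Step 6 — Complex power: S = V·I* = 0.96 + j598.9 VA.
Step 7 — Real power: P = Re(S) = 0.96 W.
Step 8 — Reactive power: Q = Im(S) = 598.9 VAR.
Step 9 — Apparent power: |S| = 598.9 VA.
Step 10 — Power factor: PF = P/|S| = 0.001603 (lagging).

(a) P = 0.96 W  (b) Q = 598.9 VAR  (c) S = 598.9 VA  (d) PF = 0.001603 (lagging)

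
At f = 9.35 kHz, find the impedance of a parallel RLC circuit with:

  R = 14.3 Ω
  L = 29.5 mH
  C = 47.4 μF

Step 1 — Angular frequency: ω = 2π·f = 2π·9350 = 5.875e+04 rad/s.
Step 2 — Component impedances:
  R: Z = R = 14.3 Ω
  L: Z = jωL = j·5.875e+04·0.0295 = 0 + j1733 Ω
  C: Z = 1/(jωC) = -j/(ω·C) = 0 - j0.3591 Ω
Step 3 — Parallel combination: 1/Z_total = 1/R + 1/L + 1/C; Z_total = 0.009016 - j0.359 Ω = 0.3591∠-88.6° Ω.

Z = 0.009016 - j0.359 Ω = 0.3591∠-88.6° Ω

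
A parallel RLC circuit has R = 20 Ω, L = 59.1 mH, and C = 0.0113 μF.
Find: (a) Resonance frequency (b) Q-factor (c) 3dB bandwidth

Step 1 — Resonance: ω₀ = 1/√(LC) = 1/√(0.0591·1.13e-08) = 3.87e+04 rad/s.
Step 2 — f₀ = ω₀/(2π) = 6159 Hz.
Step 3 — Parallel Q: Q = R/(ω₀L) = 20/(3.87e+04·0.0591) = 0.008745.
Step 4 — Bandwidth: Δω = ω₀/Q = 4.425e+06 rad/s; BW = Δω/(2π) = 7.042e+05 Hz.

(a) f₀ = 6159 Hz  (b) Q = 0.008745  (c) BW = 7.042e+05 Hz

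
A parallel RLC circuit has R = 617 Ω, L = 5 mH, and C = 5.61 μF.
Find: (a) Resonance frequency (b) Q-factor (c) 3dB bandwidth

Step 1 — Resonance: ω₀ = 1/√(LC) = 1/√(0.005·5.61e-06) = 5971 rad/s.
Step 2 — f₀ = ω₀/(2π) = 950.3 Hz.
Step 3 — Parallel Q: Q = R/(ω₀L) = 617/(5971·0.005) = 20.67.
Step 4 — Bandwidth: Δω = ω₀/Q = 288.9 rad/s; BW = Δω/(2π) = 45.98 Hz.

(a) f₀ = 950.3 Hz  (b) Q = 20.67  (c) BW = 45.98 Hz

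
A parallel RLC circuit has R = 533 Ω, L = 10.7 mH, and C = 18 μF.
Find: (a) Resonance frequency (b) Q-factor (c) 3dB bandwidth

Step 1 — Resonance: ω₀ = 1/√(LC) = 1/√(0.0107·1.8e-05) = 2279 rad/s.
Step 2 — f₀ = ω₀/(2π) = 362.7 Hz.
Step 3 — Parallel Q: Q = R/(ω₀L) = 533/(2279·0.0107) = 21.86.
Step 4 — Bandwidth: Δω = ω₀/Q = 104.2 rad/s; BW = Δω/(2π) = 16.59 Hz.

(a) f₀ = 362.7 Hz  (b) Q = 21.86  (c) BW = 16.59 Hz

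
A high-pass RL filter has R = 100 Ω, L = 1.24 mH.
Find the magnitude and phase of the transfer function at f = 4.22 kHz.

Step 1 — Angular frequency: ω = 2π·4220 = 2.652e+04 rad/s.
Step 2 — Transfer function: H(jω) = jωL/(R + jωL).
Step 3 — Numerator jωL = j·32.88; denominator R + jωL = 100 + j32.88.
Step 4 — H = 0.09755 + j0.2967.
Step 5 — Magnitude: |H| = 0.3123 (-10.1 dB); phase: φ = 71.8°.

|H| = 0.3123 (-10.1 dB), φ = 71.8°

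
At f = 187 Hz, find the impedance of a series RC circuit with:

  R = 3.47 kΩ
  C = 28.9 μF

Step 1 — Angular frequency: ω = 2π·f = 2π·187 = 1175 rad/s.
Step 2 — Component impedances:
  R: Z = R = 3470 Ω
  C: Z = 1/(jωC) = -j/(ω·C) = 0 - j29.45 Ω
Step 3 — Series combination: Z_total = R + C = 3470 - j29.45 Ω = 3470∠-0.5° Ω.

Z = 3470 - j29.45 Ω = 3470∠-0.5° Ω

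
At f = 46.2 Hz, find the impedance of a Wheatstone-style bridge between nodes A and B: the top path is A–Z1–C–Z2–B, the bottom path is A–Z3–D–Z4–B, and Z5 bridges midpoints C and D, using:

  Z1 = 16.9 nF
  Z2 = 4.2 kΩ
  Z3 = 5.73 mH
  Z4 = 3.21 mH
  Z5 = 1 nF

Step 1 — Angular frequency: ω = 2π·f = 2π·46.2 = 290.3 rad/s.
Step 2 — Component impedances:
  Z1: Z = 1/(jωC) = -j/(ω·C) = 0 - j2.038e+05 Ω
  Z2: Z = R = 4200 Ω
  Z3: Z = jωL = j·290.3·0.00573 = 0 + j1.663 Ω
  Z4: Z = jωL = j·290.3·0.00321 = 0 + j0.9318 Ω
  Z5: Z = 1/(jωC) = -j/(ω·C) = 0 - j3.445e+06 Ω
Step 3 — Bridge requires nodal analysis (the Z5 bridge couples midpoints C and D, so the two paths cannot be reduced to a simple series/parallel combination). Setting node B to ground and injecting 1 A at node A, the 3-node admittance system at A, C, D solves to V_A = Z_AB = 7.097e-07 + j2.595 Ω = 2.595∠90.0° Ω.

Z = 7.097e-07 + j2.595 Ω = 2.595∠90.0° Ω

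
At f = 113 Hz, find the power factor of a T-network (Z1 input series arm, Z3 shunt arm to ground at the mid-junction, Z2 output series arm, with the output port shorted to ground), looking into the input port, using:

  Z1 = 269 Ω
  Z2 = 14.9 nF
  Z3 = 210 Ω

Step 1 — Angular frequency: ω = 2π·f = 2π·113 = 710 rad/s.
Step 2 — Component impedances:
  Z1: Z = R = 269 Ω
  Z2: Z = 1/(jωC) = -j/(ω·C) = 0 - j9.453e+04 Ω
  Z3: Z = R = 210 Ω
Step 3 — With the output port shorted to ground, the output series arm Z2 runs from the junction to ground; the shunt arm Z3 also runs from the junction to ground. They appear in parallel: Z3 || Z2 = 210 - j0.4665 Ω.
Step 4 — Series with input arm Z1: Z_in = Z1 + (Z3 || Z2) = 479 - j0.4665 Ω = 479∠-0.1° Ω.
Step 5 — Power factor: PF = cos(φ) = Re(Z)/|Z| = 479/479 = 1.
Step 6 — Type: Im(Z) = -0.4665 ⇒ leading (phase φ = -0.1°).

PF = 1 (leading, φ = -0.1°)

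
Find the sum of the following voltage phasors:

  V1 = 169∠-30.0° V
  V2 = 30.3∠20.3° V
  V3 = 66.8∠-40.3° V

Step 1 — Convert each phasor to rectangular form:
  V1 = 169·(cos(-30.0°) + j·sin(-30.0°)) = 146.4 - j84.5 V
  V2 = 30.3·(cos(20.3°) + j·sin(20.3°)) = 28.42 + j10.51 V
  V3 = 66.8·(cos(-40.3°) + j·sin(-40.3°)) = 50.95 - j43.21 V
Step 2 — Sum components: V_total = 225.7 - j117.2 V.
Step 3 — Convert to polar: |V_total| = 254.3 V, ∠V_total = -27.4°.

V_total = 254.3∠-27.4° V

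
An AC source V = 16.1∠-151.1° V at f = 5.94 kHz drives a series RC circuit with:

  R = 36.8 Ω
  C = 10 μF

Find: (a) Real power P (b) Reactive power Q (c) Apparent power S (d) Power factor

Step 1 — Angular frequency: ω = 2π·f = 2π·5940 = 3.732e+04 rad/s.
Step 2 — Component impedances:
  R: Z = R = 36.8 Ω
  C: Z = 1/(jωC) = -j/(ω·C) = 0 - j2.679 Ω
Step 3 — Series combination: Z_total = R + C = 36.8 - j2.679 Ω = 36.9∠-4.2° Ω.
Step 4 — Source phasor: V = 16.1∠-151.1° V = -14.09 - j7.781 V.
Step 5 — Current: I = V / Z = -0.3657 - j0.2381 A = 0.4363∠-146.9° A.
Step 6 — Complex power: S = V·I* = 7.007 - j0.5101 VA.
Step 7 — Real power: P = Re(S) = 7.007 W.
Step 8 — Reactive power: Q = Im(S) = -0.5101 VAR.
Step 9 — Apparent power: |S| = 7.025 VA.
Step 10 — Power factor: PF = P/|S| = 0.9974 (leading).

(a) P = 7.007 W  (b) Q = -0.5101 VAR  (c) S = 7.025 VA  (d) PF = 0.9974 (leading)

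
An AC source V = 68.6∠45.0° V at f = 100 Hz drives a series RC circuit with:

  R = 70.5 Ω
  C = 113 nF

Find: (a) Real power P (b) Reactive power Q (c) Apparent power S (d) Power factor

Step 1 — Angular frequency: ω = 2π·f = 2π·100 = 628.3 rad/s.
Step 2 — Component impedances:
  R: Z = R = 70.5 Ω
  C: Z = 1/(jωC) = -j/(ω·C) = 0 - j1.408e+04 Ω
Step 3 — Series combination: Z_total = R + C = 70.5 - j1.408e+04 Ω = 1.408e+04∠-89.7° Ω.
Step 4 — Source phasor: V = 68.6∠45.0° V = 48.51 + j48.51 V.
Step 5 — Current: I = V / Z = -0.003427 + j0.003461 A = 0.004871∠134.7° A.
Step 6 — Complex power: S = V·I* = 0.001672 - j0.3341 VA.
Step 7 — Real power: P = Re(S) = 0.001672 W.
Step 8 — Reactive power: Q = Im(S) = -0.3341 VAR.
Step 9 — Apparent power: |S| = 0.3341 VA.
Step 10 — Power factor: PF = P/|S| = 0.005005 (leading).

(a) P = 0.001672 W  (b) Q = -0.3341 VAR  (c) S = 0.3341 VA  (d) PF = 0.005005 (leading)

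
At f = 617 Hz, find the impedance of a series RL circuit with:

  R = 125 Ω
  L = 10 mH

Step 1 — Angular frequency: ω = 2π·f = 2π·617 = 3877 rad/s.
Step 2 — Component impedances:
  R: Z = R = 125 Ω
  L: Z = jωL = j·3877·0.01 = 0 + j38.77 Ω
Step 3 — Series combination: Z_total = R + L = 125 + j38.77 Ω = 130.9∠17.2° Ω.

Z = 125 + j38.77 Ω = 130.9∠17.2° Ω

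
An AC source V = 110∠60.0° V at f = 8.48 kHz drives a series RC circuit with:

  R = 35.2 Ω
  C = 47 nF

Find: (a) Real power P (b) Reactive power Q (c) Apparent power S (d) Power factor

Step 1 — Angular frequency: ω = 2π·f = 2π·8480 = 5.328e+04 rad/s.
Step 2 — Component impedances:
  R: Z = R = 35.2 Ω
  C: Z = 1/(jωC) = -j/(ω·C) = 0 - j399.3 Ω
Step 3 — Series combination: Z_total = R + C = 35.2 - j399.3 Ω = 400.9∠-85.0° Ω.
Step 4 — Source phasor: V = 110∠60.0° V = 55 + j95.26 V.
Step 5 — Current: I = V / Z = -0.2247 + j0.1575 A = 0.2744∠145.0° A.
Step 6 — Complex power: S = V·I* = 2.65 - j30.07 VA.
Step 7 — Real power: P = Re(S) = 2.65 W.
Step 8 — Reactive power: Q = Im(S) = -30.07 VAR.
Step 9 — Apparent power: |S| = 30.18 VA.
Step 10 — Power factor: PF = P/|S| = 0.08781 (leading).

(a) P = 2.65 W  (b) Q = -30.07 VAR  (c) S = 30.18 VA  (d) PF = 0.08781 (leading)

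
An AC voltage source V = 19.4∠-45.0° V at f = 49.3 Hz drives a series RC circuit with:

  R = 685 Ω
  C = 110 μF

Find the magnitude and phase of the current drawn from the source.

Step 1 — Angular frequency: ω = 2π·f = 2π·49.3 = 309.8 rad/s.
Step 2 — Component impedances:
  R: Z = R = 685 Ω
  C: Z = 1/(jωC) = -j/(ω·C) = 0 - j29.35 Ω
Step 3 — Series combination: Z_total = R + C = 685 - j29.35 Ω = 685.6∠-2.5° Ω.
Step 4 — Source phasor: V = 19.4∠-45.0° V = 13.72 - j13.72 V.
Step 5 — Ohm's law: I = V / Z_total = (13.72 - j13.72) / (685 - j29.35) = 0.02085 - j0.01913 A.
Step 6 — Convert to polar: |I| = 0.0283 A, ∠I = -42.5°.

I = 0.0283∠-42.5° A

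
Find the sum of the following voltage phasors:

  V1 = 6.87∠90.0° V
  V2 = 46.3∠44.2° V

Step 1 — Convert each phasor to rectangular form:
  V1 = 6.87·(cos(90.0°) + j·sin(90.0°)) = 0 + j6.87 V
  V2 = 46.3·(cos(44.2°) + j·sin(44.2°)) = 33.19 + j32.28 V
Step 2 — Sum components: V_total = 33.19 + j39.15 V.
Step 3 — Convert to polar: |V_total| = 51.33 V, ∠V_total = 49.7°.

V_total = 51.33∠49.7° V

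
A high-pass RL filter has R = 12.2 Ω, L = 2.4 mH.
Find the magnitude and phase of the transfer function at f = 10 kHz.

Step 1 — Angular frequency: ω = 2π·1e+04 = 6.283e+04 rad/s.
Step 2 — Transfer function: H(jω) = jωL/(R + jωL).
Step 3 — Numerator jωL = j·150.8; denominator R + jωL = 12.2 + j150.8.
Step 4 — H = 0.9935 + j0.08038.
Step 5 — Magnitude: |H| = 0.9967 (-0.0 dB); phase: φ = 4.6°.

|H| = 0.9967 (-0.0 dB), φ = 4.6°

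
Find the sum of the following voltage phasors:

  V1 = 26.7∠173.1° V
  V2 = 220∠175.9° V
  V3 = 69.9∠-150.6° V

Step 1 — Convert each phasor to rectangular form:
  V1 = 26.7·(cos(173.1°) + j·sin(173.1°)) = -26.51 + j3.208 V
  V2 = 220·(cos(175.9°) + j·sin(175.9°)) = -219.4 + j15.73 V
  V3 = 69.9·(cos(-150.6°) + j·sin(-150.6°)) = -60.9 - j34.31 V
Step 2 — Sum components: V_total = -306.8 - j15.38 V.
Step 3 — Convert to polar: |V_total| = 307.2 V, ∠V_total = -177.1°.

V_total = 307.2∠-177.1° V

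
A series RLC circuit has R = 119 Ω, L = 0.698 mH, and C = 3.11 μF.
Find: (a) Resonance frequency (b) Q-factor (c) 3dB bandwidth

Step 1 — Resonance condition Im(Z)=0 gives ω₀ = 1/√(LC).
Step 2 — ω₀ = 1/√(0.000698·3.11e-06) = 2.146e+04 rad/s.
Step 3 — f₀ = ω₀/(2π) = 3416 Hz.
Step 4 — Series Q: Q = ω₀L/R = 2.146e+04·0.000698/119 = 0.1259.
Step 5 — 3dB bandwidth: Δω = ω₀/Q = 1.705e+05 rad/s; BW = Δω/(2π) = 2.713e+04 Hz.

(a) f₀ = 3416 Hz  (b) Q = 0.1259  (c) BW = 2.713e+04 Hz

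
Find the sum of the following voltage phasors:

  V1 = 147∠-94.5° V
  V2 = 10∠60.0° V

Step 1 — Convert each phasor to rectangular form:
  V1 = 147·(cos(-94.5°) + j·sin(-94.5°)) = -11.53 - j146.5 V
  V2 = 10·(cos(60.0°) + j·sin(60.0°)) = 5 + j8.66 V
Step 2 — Sum components: V_total = -6.533 - j137.9 V.
Step 3 — Convert to polar: |V_total| = 138 V, ∠V_total = -92.7°.

V_total = 138∠-92.7° V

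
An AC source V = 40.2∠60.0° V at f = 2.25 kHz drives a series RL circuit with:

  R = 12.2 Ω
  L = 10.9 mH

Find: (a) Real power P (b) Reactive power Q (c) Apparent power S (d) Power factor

Step 1 — Angular frequency: ω = 2π·f = 2π·2250 = 1.414e+04 rad/s.
Step 2 — Component impedances:
  R: Z = R = 12.2 Ω
  L: Z = jωL = j·1.414e+04·0.0109 = 0 + j154.1 Ω
Step 3 — Series combination: Z_total = R + L = 12.2 + j154.1 Ω = 154.6∠85.5° Ω.
Step 4 — Source phasor: V = 40.2∠60.0° V = 20.1 + j34.81 V.
Step 5 — Current: I = V / Z = 0.2348 - j0.1119 A = 0.2601∠-25.5° A.
Step 6 — Complex power: S = V·I* = 0.8251 + j10.42 VA.
Step 7 — Real power: P = Re(S) = 0.8251 W.
Step 8 — Reactive power: Q = Im(S) = 10.42 VAR.
Step 9 — Apparent power: |S| = 10.45 VA.
Step 10 — Power factor: PF = P/|S| = 0.07892 (lagging).

(a) P = 0.8251 W  (b) Q = 10.42 VAR  (c) S = 10.45 VA  (d) PF = 0.07892 (lagging)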